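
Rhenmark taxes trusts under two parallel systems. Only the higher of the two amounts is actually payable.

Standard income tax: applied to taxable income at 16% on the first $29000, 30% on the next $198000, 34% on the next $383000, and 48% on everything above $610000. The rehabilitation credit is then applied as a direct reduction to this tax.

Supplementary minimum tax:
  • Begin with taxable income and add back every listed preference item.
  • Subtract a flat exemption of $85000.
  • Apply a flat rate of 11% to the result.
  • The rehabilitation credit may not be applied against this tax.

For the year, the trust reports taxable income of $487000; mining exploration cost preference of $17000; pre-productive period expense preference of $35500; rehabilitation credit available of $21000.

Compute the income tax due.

Supplementary minimum tax:
  Adjusted income: $487000 + $17000 + $35500 = $539500
  Less exemption $85000 → base $454500
  $454500 × 11% = $49995

Standard income tax:
  $29000 × 16% = $4640
  $198000 × 30% = $59400
  $260000 × 34% = $88400
  → $152440
  Less rehabilitation credit $21000 → $131440

$131440 > $49995, so the standard income tax governs.

$131440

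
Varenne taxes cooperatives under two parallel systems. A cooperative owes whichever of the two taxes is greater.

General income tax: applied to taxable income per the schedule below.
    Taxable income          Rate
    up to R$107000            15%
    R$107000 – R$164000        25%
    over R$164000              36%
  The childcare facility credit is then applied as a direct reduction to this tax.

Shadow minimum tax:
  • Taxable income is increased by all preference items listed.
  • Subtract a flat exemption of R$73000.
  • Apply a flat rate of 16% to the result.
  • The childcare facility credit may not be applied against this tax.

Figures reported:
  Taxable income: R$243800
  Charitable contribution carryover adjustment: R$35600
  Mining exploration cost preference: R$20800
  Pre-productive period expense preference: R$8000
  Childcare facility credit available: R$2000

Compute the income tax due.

General income tax:
  R$107000 × 15% = R$16050
  R$57000 × 25% = R$14250
  R$79800 × 36% = R$28728
  → R$59028
  Less childcare facility credit R$2000 → R$57028

Shadow minimum tax:
  Adjusted income: R$243800 + R$35600 + R$20800 + R$8000 = R$308200
  Less exemption R$73000 → base R$235200
  R$235200 × 16% = R$37632

R$57028 > R$37632, so the general income tax governs.

R$57028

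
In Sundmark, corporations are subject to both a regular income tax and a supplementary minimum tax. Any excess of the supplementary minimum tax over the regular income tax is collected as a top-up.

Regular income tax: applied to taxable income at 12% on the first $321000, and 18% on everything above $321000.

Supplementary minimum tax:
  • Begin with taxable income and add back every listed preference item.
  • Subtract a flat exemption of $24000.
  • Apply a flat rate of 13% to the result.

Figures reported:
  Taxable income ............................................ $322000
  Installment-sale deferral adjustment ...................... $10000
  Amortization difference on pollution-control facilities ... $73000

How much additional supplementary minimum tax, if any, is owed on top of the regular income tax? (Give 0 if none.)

$10830

Supplementary minimum tax:
  Adjusted income: $322000 + $10000 + $73000 = $405000
  Less exemption $24000 → base $381000
  $381000 × 13% = $49530

Regular income tax:
  $321000 × 12% = $38520
  $1000 × 18% = $180
  → $38700

Excess of supplementary minimum tax over regular income tax: $49530 − $38700 = $10830.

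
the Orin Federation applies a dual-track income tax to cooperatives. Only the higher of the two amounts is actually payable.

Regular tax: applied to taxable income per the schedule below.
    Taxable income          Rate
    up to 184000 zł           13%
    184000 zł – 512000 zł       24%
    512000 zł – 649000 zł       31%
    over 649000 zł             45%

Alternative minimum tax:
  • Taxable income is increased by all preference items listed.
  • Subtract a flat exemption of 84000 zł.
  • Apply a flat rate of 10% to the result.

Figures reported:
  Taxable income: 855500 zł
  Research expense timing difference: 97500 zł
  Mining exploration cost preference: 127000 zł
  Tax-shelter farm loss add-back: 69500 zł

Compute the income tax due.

238035 zł

Regular tax:
  184000 zł × 13% = 23920 zł
  328000 zł × 24% = 78720 zł
  137000 zł × 31% = 42470 zł
  206500 zł × 45% = 92925 zł
  → 238035 zł

Alternative minimum tax:
  Adjusted income: 855500 zł + 97500 zł + 127000 zł + 69500 zł = 1149500 zł
  Less exemption 84000 zł → base 1065500 zł
  1065500 zł × 10% = 106550 zł

238035 zł > 106550 zł, so the regular tax governs.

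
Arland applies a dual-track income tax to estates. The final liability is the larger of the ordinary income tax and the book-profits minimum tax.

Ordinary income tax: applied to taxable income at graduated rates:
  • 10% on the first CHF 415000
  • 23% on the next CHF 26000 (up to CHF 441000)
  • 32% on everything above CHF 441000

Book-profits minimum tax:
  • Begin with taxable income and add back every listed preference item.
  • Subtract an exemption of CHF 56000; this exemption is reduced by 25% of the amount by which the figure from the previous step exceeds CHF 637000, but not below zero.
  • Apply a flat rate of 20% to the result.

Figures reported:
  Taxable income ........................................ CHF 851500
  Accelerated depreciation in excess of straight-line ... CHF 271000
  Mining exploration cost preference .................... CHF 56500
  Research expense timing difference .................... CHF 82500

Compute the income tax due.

Ordinary income tax:
  CHF 415000 × 10% = CHF 41500
  CHF 26000 × 23% = CHF 5980
  CHF 410500 × 32% = CHF 131360
  → CHF 178840

Book-profits minimum tax:
  Adjusted income: CHF 851500 + CHF 271000 + CHF 56500 + CHF 82500 = CHF 1261500
  Exemption: 25% × (CHF 1261500 − CHF 637000) = CHF 156125 ≥ CHF 56000, so the exemption is fully phased out
  Base: CHF 1261500 − CHF 0 = CHF 1261500
  CHF 1261500 × 20% = CHF 252300

CHF 252300 > CHF 178840, so the book-profits minimum tax is the binding amount.

CHF 252300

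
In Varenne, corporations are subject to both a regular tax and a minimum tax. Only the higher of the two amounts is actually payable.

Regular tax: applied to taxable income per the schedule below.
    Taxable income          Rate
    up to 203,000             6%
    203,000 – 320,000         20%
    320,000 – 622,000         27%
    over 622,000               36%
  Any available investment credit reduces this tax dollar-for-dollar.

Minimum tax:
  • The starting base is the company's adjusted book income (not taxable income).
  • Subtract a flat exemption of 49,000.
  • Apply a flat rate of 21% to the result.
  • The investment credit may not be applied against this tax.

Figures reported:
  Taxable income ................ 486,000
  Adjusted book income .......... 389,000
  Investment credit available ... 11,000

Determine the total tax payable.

Minimum tax:
  Base (adjusted book income): 389,000
  Less exemption 49,000 → base 340,000
  340,000 × 21% = 71,400

Regular tax:
  203,000 × 6% = 12,180
  117,000 × 20% = 23,400
  166,000 × 27% = 44,820
  → 80,400
  Less investment credit 11,000 → 69,400

71,400 > 69,400, so the minimum tax is the binding amount.

71,400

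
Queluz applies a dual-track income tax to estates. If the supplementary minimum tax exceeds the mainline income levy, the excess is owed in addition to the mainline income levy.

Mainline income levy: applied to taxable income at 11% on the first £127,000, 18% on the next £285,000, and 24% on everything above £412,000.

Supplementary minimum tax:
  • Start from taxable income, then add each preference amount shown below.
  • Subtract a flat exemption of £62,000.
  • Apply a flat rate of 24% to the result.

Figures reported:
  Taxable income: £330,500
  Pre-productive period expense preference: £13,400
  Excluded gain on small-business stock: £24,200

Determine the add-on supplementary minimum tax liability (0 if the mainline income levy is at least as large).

Mainline income levy:
  £127,000 × 11% = £13,970
  £203,500 × 18% = £36,630
  → £50,600

Supplementary minimum tax:
  Adjusted income: £330,500 + £13,400 + £24,200 = £368,100
  Less exemption £62,000 → base £306,100
  £306,100 × 24% = £73,464

Excess of supplementary minimum tax over mainline income levy: £73,464 − £50,600 = £22,864.

£22,864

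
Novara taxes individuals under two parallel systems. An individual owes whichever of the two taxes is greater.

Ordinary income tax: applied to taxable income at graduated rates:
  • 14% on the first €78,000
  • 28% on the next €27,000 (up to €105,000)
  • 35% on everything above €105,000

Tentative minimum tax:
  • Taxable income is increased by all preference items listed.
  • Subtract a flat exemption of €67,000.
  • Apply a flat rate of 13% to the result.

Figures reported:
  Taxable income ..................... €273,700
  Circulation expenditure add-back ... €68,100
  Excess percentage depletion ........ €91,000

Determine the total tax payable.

Tentative minimum tax:
  Adjusted income: €273,700 + €68,100 + €91,000 = €432,800
  Less exemption €67,000 → base €365,800
  €365,800 × 13% = €47,554

Ordinary income tax:
  €78,000 × 14% = €10,920
  €27,000 × 28% = €7,560
  €168,700 × 35% = €59,045
  → €77,525

€77,525 > €47,554, so the ordinary income tax governs.

€77,525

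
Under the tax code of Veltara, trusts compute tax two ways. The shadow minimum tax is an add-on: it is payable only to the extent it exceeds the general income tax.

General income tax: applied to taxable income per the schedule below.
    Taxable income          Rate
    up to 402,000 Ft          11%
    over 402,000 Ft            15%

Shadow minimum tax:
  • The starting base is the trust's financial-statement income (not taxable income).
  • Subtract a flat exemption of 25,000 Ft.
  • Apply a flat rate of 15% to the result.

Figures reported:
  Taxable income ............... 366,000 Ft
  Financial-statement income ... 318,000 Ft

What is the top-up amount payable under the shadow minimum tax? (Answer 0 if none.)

3,690 Ft

General income tax:
  366,000 Ft × 11% = 40,260 Ft

Shadow minimum tax:
  Base (financial-statement income): 318,000 Ft
  Less exemption 25,000 Ft → base 293,000 Ft
  293,000 Ft × 15% = 43,950 Ft

Excess of shadow minimum tax over general income tax: 43,950 Ft − 40,260 Ft = 3,690 Ft.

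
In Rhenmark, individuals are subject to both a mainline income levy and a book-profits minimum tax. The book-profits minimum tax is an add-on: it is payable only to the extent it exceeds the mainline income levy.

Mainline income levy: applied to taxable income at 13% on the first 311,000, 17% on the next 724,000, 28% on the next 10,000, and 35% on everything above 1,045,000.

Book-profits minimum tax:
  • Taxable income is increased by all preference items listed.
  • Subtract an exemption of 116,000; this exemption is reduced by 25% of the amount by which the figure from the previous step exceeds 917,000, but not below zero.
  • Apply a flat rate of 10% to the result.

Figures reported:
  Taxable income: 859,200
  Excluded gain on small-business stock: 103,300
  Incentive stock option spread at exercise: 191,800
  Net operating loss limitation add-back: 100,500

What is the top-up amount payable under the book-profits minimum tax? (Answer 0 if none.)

0

Mainline income levy:
  311,000 × 13% = 40,430
  548,200 × 17% = 93,194
  → 133,624

Book-profits minimum tax:
  Adjusted income: 859,200 + 103,300 + 191,800 + 100,500 = 1,254,800
  Exemption: 116,000 − 25% × (1,254,800 − 917,000) = 116,000 − 84,450 = 31,550
  Base: 1,254,800 − 31,550 = 1,223,250
  1,223,250 × 10% = 122,325

122,325 ≤ 133,624, so no add-on is due.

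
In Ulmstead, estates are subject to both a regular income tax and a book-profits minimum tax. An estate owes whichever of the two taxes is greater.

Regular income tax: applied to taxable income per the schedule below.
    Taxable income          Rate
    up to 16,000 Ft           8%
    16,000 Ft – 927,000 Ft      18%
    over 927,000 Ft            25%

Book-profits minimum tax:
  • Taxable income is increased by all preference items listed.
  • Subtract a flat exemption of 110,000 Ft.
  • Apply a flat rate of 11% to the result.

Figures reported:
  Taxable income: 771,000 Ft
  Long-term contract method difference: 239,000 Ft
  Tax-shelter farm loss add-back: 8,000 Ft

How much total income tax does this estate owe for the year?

137,180 Ft

Regular income tax:
  16,000 Ft × 8% = 1,280 Ft
  755,000 Ft × 18% = 135,900 Ft
  → 137,180 Ft

Book-profits minimum tax:
  Adjusted income: 771,000 Ft + 239,000 Ft + 8,000 Ft = 1,018,000 Ft
  Less exemption 110,000 Ft → base 908,000 Ft
  908,000 Ft × 11% = 99,880 Ft

137,180 Ft > 99,880 Ft, so the regular income tax governs.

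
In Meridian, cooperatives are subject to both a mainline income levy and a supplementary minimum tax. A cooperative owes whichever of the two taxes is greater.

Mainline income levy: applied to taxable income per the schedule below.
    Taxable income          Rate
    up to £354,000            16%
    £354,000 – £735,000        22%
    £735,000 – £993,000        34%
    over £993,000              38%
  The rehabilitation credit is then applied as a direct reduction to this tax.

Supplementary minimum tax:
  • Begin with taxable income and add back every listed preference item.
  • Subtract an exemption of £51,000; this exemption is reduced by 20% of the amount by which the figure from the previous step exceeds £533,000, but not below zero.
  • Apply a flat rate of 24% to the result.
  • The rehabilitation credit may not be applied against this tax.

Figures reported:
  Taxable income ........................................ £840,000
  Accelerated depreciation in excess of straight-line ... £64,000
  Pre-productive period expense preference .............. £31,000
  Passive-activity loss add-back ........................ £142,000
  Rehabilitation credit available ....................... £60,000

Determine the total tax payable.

Supplementary minimum tax:
  Adjusted income: £840,000 + £64,000 + £31,000 + £142,000 = £1,077,000
  Exemption: 20% × (£1,077,000 − £533,000) = £108,800 ≥ £51,000, so the exemption is fully phased out
  Base: £1,077,000 − £0 = £1,077,000
  £1,077,000 × 24% = £258,480

Mainline income levy:
  £354,000 × 16% = £56,640
  £381,000 × 22% = £83,820
  £105,000 × 34% = £35,700
  → £176,160
  Less rehabilitation credit £60,000 → £116,160

£258,480 > £116,160, so the supplementary minimum tax is the binding amount.

£258,480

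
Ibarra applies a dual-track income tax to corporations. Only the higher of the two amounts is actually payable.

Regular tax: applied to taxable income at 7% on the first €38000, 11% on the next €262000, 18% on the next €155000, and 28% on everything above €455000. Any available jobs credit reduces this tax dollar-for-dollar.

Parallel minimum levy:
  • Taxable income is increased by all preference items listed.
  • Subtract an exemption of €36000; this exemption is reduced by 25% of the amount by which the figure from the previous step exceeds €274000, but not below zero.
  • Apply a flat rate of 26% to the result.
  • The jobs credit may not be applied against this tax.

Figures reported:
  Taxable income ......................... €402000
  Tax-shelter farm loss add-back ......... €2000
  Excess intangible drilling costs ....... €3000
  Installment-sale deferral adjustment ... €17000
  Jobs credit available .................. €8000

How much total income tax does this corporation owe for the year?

Parallel minimum levy:
  Adjusted income: €402000 + €2000 + €3000 + €17000 = €424000
  Exemption: 25% × (€424000 − €274000) = €37500 ≥ €36000, so the exemption is fully phased out
  Base: €424000 − €0 = €424000
  €424000 × 26% = €110240

Regular tax:
  €38000 × 7% = €2660
  €262000 × 11% = €28820
  €102000 × 18% = €18360
  → €49840
  Less jobs credit €8000 → €41840

€110240 > €41840, so the parallel minimum levy is the binding amount.

€110240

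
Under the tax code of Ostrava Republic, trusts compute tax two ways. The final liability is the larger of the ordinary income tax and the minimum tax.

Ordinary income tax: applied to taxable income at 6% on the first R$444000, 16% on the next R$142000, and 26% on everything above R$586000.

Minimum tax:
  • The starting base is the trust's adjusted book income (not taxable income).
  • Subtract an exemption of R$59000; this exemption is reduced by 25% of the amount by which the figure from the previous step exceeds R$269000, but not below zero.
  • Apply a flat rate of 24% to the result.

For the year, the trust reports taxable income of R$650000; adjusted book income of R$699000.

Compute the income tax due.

R$167760

Minimum tax:
  Base (adjusted book income): R$699000
  Exemption: 25% × (R$699000 − R$269000) = R$107500 ≥ R$59000, so the exemption is fully phased out
  Base: R$699000 − R$0 = R$699000
  R$699000 × 24% = R$167760

Ordinary income tax:
  R$444000 × 6% = R$26640
  R$142000 × 16% = R$22720
  R$64000 × 26% = R$16640
  → R$66000

R$167760 > R$66000, so the minimum tax is the binding amount.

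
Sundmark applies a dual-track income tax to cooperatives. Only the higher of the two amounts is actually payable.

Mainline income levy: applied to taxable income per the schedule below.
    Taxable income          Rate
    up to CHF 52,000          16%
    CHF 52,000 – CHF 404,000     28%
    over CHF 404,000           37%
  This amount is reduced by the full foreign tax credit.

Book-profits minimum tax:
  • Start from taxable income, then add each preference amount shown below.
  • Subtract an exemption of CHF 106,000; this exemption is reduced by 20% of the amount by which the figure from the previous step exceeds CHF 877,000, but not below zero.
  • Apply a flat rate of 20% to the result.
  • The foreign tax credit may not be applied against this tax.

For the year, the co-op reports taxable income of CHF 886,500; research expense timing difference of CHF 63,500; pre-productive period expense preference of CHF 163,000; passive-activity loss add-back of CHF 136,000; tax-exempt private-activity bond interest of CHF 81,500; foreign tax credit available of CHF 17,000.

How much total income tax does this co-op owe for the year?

Book-profits minimum tax:
  Adjusted income: CHF 886,500 + CHF 63,500 + CHF 163,000 + CHF 136,000 + CHF 81,500 = CHF 1,330,500
  Exemption: CHF 106,000 − 20% × (CHF 1,330,500 − CHF 877,000) = CHF 106,000 − CHF 90,700 = CHF 15,300
  Base: CHF 1,330,500 − CHF 15,300 = CHF 1,315,200
  CHF 1,315,200 × 20% = CHF 263,040

Mainline income levy:
  CHF 52,000 × 16% = CHF 8,320
  CHF 352,000 × 28% = CHF 98,560
  CHF 482,500 × 37% = CHF 178,525
  → CHF 285,405
  Less foreign tax credit CHF 17,000 → CHF 268,405

CHF 268,405 > CHF 263,040, so the mainline income levy governs.

CHF 268,405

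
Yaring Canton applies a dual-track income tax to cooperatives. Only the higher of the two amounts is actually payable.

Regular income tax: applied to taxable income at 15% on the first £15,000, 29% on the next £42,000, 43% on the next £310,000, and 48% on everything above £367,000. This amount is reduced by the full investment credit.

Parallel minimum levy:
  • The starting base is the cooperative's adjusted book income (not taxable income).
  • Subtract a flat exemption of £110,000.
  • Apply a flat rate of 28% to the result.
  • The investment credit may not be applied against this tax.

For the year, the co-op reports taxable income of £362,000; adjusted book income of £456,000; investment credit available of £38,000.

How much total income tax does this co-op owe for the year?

£107,580

Regular income tax:
  £15,000 × 15% = £2,250
  £42,000 × 29% = £12,180
  £305,000 × 43% = £131,150
  → £145,580
  Less investment credit £38,000 → £107,580

Parallel minimum levy:
  Base (adjusted book income): £456,000
  Less exemption £110,000 → base £346,000
  £346,000 × 28% = £96,880

£107,580 > £96,880, so the regular income tax governs.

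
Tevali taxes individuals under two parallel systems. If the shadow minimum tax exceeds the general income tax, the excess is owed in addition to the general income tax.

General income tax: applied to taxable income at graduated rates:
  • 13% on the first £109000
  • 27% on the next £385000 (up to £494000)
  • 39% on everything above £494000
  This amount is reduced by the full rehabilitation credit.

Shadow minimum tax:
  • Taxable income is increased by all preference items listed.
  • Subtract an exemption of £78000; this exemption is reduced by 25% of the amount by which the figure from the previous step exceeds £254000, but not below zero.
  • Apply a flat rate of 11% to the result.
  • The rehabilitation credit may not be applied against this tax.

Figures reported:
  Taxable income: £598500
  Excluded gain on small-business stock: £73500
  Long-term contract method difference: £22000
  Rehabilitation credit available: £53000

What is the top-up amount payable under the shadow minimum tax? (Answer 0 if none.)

Shadow minimum tax:
  Adjusted income: £598500 + £73500 + £22000 = £694000
  Exemption: 25% × (£694000 − £254000) = £110000 ≥ £78000, so the exemption is fully phased out
  Base: £694000 − £0 = £694000
  £694000 × 11% = £76340

General income tax:
  £109000 × 13% = £14170
  £385000 × 27% = £103950
  £104500 × 39% = £40755
  → £158875
  Less rehabilitation credit £53000 → £105875

£76340 ≤ £105875, so no add-on is due.

£0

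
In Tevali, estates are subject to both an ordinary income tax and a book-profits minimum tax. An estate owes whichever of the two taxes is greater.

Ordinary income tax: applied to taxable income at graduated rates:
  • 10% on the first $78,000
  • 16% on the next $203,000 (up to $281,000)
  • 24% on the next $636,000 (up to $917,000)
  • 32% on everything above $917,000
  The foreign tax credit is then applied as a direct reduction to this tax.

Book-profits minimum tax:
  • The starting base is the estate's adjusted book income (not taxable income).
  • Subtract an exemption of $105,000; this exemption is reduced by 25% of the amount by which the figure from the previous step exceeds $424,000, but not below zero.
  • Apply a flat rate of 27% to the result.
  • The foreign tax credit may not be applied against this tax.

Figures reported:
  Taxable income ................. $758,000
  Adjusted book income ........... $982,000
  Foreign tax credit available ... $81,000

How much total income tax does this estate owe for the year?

Ordinary income tax:
  $78,000 × 10% = $7,800
  $203,000 × 16% = $32,480
  $477,000 × 24% = $114,480
  → $154,760
  Less foreign tax credit $81,000 → $73,760

Book-profits minimum tax:
  Base (adjusted book income): $982,000
  Exemption: 25% × ($982,000 − $424,000) = $139,500 ≥ $105,000, so the exemption is fully phased out
  Base: $982,000 − $0 = $982,000
  $982,000 × 27% = $265,140

$265,140 > $73,760, so the book-profits minimum tax is the binding amount.

$265,140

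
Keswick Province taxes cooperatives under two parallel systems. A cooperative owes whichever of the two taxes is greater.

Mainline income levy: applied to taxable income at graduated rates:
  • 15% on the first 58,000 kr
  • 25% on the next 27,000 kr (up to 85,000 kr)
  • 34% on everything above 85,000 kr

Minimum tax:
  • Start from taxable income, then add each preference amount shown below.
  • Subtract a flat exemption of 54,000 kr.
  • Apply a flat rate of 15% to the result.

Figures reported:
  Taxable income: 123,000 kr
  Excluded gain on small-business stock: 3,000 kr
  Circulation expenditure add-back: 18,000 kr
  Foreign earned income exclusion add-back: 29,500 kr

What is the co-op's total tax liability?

28,370 kr

Minimum tax:
  Adjusted income: 123,000 kr + 3,000 kr + 18,000 kr + 29,500 kr = 173,500 kr
  Less exemption 54,000 kr → base 119,500 kr
  119,500 kr × 15% = 17,925 kr

Mainline income levy:
  58,000 kr × 15% = 8,700 kr
  27,000 kr × 25% = 6,750 kr
  38,000 kr × 34% = 12,920 kr
  → 28,370 kr

28,370 kr > 17,925 kr, so the mainline income levy governs.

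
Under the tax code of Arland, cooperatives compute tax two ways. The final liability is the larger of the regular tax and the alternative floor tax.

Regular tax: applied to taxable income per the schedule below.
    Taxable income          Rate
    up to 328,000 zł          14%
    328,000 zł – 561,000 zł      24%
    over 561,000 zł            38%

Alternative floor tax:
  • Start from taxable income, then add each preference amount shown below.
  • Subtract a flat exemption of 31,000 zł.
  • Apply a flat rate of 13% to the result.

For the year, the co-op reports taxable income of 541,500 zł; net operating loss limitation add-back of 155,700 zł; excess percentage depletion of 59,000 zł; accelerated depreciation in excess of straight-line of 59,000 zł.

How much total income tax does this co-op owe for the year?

Alternative floor tax:
  Adjusted income: 541,500 zł + 155,700 zł + 59,000 zł + 59,000 zł = 815,200 zł
  Less exemption 31,000 zł → base 784,200 zł
  784,200 zł × 13% = 101,946 zł

Regular tax:
  328,000 zł × 14% = 45,920 zł
  213,500 zł × 24% = 51,240 zł
  → 97,160 zł

101,946 zł > 97,160 zł, so the alternative floor tax is the binding amount.

101,946 zł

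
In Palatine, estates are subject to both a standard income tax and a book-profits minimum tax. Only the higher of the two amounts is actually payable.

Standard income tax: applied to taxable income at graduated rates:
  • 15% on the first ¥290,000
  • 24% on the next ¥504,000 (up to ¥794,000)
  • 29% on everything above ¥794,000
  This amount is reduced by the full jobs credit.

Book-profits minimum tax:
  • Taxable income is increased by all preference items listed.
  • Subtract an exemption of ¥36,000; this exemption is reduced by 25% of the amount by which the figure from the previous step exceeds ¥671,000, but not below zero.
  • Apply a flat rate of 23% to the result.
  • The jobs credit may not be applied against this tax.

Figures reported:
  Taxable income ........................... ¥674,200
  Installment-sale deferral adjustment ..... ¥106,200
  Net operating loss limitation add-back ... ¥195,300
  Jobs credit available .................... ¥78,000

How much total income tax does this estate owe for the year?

Standard income tax:
  ¥290,000 × 15% = ¥43,500
  ¥384,200 × 24% = ¥92,208
  → ¥135,708
  Less jobs credit ¥78,000 → ¥57,708

Book-profits minimum tax:
  Adjusted income: ¥674,200 + ¥106,200 + ¥195,300 = ¥975,700
  Exemption: 25% × (¥975,700 − ¥671,000) = ¥76,175 ≥ ¥36,000, so the exemption is fully phased out
  Base: ¥975,700 − ¥0 = ¥975,700
  ¥975,700 × 23% = ¥224,411

¥224,411 > ¥57,708, so the book-profits minimum tax is the binding amount.

¥224,411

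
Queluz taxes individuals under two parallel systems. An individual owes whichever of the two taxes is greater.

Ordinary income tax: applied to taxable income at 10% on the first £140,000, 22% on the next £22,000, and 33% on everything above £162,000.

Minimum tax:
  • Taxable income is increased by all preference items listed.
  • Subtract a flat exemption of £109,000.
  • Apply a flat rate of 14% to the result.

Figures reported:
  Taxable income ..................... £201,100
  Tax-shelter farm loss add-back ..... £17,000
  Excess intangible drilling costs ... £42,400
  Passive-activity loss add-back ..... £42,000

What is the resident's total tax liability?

Minimum tax:
  Adjusted income: £201,100 + £17,000 + £42,400 + £42,000 = £302,500
  Less exemption £109,000 → base £193,500
  £193,500 × 14% = £27,090

Ordinary income tax:
  £140,000 × 10% = £14,000
  £22,000 × 22% = £4,840
  £39,100 × 33% = £12,903
  → £31,743

£31,743 > £27,090, so the ordinary income tax governs.

£31,743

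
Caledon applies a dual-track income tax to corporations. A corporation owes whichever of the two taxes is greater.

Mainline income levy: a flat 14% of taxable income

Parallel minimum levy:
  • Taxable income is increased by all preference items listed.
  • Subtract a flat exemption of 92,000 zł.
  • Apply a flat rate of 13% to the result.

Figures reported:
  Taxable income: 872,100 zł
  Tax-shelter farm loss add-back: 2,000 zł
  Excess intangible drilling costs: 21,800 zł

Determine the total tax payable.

122,094 zł

Parallel minimum levy:
  Adjusted income: 872,100 zł + 2,000 zł + 21,800 zł = 895,900 zł
  Less exemption 92,000 zł → base 803,900 zł
  803,900 zł × 13% = 104,507 zł

Mainline income levy:
  872,100 zł × 14% = 122,094 zł

122,094 zł > 104,507 zł, so the mainline income levy governs.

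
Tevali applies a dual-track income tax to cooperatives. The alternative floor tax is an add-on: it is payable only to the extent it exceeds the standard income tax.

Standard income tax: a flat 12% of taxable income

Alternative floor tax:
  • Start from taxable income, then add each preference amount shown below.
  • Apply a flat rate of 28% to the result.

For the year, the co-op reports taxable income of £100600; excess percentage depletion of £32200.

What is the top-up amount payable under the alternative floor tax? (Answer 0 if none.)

£25112

Standard income tax:
  £100600 × 12% = £12072

Alternative floor tax:
  Adjusted income: £100600 + £32200 = £132800
  £132800 × 28% = £37184

Excess of alternative floor tax over standard income tax: £37184 − £12072 = £25112.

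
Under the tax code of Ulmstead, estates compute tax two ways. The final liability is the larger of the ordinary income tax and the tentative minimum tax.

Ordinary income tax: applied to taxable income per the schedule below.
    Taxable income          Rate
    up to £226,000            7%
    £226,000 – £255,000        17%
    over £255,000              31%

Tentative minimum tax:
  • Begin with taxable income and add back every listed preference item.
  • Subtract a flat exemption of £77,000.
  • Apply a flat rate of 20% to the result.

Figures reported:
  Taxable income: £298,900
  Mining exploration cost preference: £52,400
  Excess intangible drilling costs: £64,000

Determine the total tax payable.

Tentative minimum tax:
  Adjusted income: £298,900 + £52,400 + £64,000 = £415,300
  Less exemption £77,000 → base £338,300
  £338,300 × 20% = £67,660

Ordinary income tax:
  £226,000 × 7% = £15,820
  £29,000 × 17% = £4,930
  £43,900 × 31% = £13,609
  → £34,359

£67,660 > £34,359, so the tentative minimum tax is the binding amount.

£67,660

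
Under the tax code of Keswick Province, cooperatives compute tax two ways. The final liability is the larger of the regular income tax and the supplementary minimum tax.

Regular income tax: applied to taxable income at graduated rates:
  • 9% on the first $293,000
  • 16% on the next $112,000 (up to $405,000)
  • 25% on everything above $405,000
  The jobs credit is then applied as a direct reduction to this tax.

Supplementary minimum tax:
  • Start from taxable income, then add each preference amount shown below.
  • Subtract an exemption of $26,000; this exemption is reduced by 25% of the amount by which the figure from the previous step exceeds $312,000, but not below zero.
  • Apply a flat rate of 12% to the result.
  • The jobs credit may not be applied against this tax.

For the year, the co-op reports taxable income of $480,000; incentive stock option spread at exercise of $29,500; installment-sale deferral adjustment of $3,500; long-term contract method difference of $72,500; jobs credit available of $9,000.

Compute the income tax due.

$70,260

Supplementary minimum tax:
  Adjusted income: $480,000 + $29,500 + $3,500 + $72,500 = $585,500
  Exemption: 25% × ($585,500 − $312,000) = $68,375 ≥ $26,000, so the exemption is fully phased out
  Base: $585,500 − $0 = $585,500
  $585,500 × 12% = $70,260

Regular income tax:
  $293,000 × 9% = $26,370
  $112,000 × 16% = $17,920
  $75,000 × 25% = $18,750
  → $63,040
  Less jobs credit $9,000 → $54,040

$70,260 > $54,040, so the supplementary minimum tax is the binding amount.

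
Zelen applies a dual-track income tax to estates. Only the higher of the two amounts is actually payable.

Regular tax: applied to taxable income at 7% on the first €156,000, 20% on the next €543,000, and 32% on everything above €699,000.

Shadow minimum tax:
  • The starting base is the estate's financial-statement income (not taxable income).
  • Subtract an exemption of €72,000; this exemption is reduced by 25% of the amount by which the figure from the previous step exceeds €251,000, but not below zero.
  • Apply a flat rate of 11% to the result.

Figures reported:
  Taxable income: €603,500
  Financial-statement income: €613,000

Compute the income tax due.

Regular tax:
  €156,000 × 7% = €10,920
  €447,500 × 20% = €89,500
  → €100,420

Shadow minimum tax:
  Base (financial-statement income): €613,000
  Exemption: 25% × (€613,000 − €251,000) = €90,500 ≥ €72,000, so the exemption is fully phased out
  Base: €613,000 − €0 = €613,000
  €613,000 × 11% = €67,430

€100,420 > €67,430, so the regular tax governs.

€100,420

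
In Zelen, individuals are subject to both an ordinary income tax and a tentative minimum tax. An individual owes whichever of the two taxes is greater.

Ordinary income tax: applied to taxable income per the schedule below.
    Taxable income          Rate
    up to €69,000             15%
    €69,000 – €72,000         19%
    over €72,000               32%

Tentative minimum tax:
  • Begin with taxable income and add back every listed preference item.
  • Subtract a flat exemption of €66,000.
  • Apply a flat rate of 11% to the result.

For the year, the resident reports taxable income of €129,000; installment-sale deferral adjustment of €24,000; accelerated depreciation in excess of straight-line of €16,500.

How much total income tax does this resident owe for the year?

Ordinary income tax:
  €69,000 × 15% = €10,350
  €3,000 × 19% = €570
  €57,000 × 32% = €18,240
  → €29,160

Tentative minimum tax:
  Adjusted income: €129,000 + €24,000 + €16,500 = €169,500
  Less exemption €66,000 → base €103,500
  €103,500 × 11% = €11,385

€29,160 > €11,385, so the ordinary income tax governs.

€29,160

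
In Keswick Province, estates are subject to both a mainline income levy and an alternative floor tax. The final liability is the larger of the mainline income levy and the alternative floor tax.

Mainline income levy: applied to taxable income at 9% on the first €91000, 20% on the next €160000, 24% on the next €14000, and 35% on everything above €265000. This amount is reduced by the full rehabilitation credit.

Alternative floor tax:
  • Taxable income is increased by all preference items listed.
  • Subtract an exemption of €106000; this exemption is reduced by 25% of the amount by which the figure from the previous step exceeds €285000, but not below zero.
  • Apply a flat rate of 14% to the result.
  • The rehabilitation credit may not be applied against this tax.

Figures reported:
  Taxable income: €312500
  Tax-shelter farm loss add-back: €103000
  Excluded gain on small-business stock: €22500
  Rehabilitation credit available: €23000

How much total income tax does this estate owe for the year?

Alternative floor tax:
  Adjusted income: €312500 + €103000 + €22500 = €438000
  Exemption: €106000 − 25% × (€438000 − €285000) = €106000 − €38250 = €67750
  Base: €438000 − €67750 = €370250
  €370250 × 14% = €51835

Mainline income levy:
  €91000 × 9% = €8190
  €160000 × 20% = €32000
  €14000 × 24% = €3360
  €47500 × 35% = €16625
  → €60175
  Less rehabilitation credit €23000 → €37175

€51835 > €37175, so the alternative floor tax is the binding amount.

€51835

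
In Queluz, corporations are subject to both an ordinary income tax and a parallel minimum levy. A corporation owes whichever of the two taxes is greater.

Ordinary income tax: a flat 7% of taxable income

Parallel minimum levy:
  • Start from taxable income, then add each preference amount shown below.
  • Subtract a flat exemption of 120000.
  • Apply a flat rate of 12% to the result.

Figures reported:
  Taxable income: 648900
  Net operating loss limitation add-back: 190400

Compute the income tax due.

86316

Ordinary income tax:
  648900 × 7% = 45423

Parallel minimum levy:
  Adjusted income: 648900 + 190400 = 839300
  Less exemption 120000 → base 719300
  719300 × 12% = 86316

86316 > 45423, so the parallel minimum levy is the binding amount.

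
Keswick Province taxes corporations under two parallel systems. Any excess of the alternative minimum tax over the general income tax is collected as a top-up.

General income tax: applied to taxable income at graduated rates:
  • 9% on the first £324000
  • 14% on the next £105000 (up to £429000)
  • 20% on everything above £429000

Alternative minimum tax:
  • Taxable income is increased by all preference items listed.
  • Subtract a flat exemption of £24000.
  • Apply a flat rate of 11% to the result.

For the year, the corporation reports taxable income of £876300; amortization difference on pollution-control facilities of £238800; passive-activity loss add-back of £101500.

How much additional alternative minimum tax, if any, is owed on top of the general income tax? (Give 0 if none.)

Alternative minimum tax:
  Adjusted income: £876300 + £238800 + £101500 = £1216600
  Less exemption £24000 → base £1192600
  £1192600 × 11% = £131186

General income tax:
  £324000 × 9% = £29160
  £105000 × 14% = £14700
  £447300 × 20% = £89460
  → £133320

£131186 ≤ £133320, so no add-on is due.

£0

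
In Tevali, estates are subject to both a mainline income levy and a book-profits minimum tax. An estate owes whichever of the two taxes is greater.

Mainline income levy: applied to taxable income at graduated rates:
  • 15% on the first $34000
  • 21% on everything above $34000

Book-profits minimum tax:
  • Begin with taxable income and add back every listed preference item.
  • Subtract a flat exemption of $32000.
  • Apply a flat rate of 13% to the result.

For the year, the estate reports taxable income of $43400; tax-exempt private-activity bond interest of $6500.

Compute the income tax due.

$7074

Mainline income levy:
  $34000 × 15% = $5100
  $9400 × 21% = $1974
  → $7074

Book-profits minimum tax:
  Adjusted income: $43400 + $6500 = $49900
  Less exemption $32000 → base $17900
  $17900 × 13% = $2327

$7074 > $2327, so the mainline income levy governs.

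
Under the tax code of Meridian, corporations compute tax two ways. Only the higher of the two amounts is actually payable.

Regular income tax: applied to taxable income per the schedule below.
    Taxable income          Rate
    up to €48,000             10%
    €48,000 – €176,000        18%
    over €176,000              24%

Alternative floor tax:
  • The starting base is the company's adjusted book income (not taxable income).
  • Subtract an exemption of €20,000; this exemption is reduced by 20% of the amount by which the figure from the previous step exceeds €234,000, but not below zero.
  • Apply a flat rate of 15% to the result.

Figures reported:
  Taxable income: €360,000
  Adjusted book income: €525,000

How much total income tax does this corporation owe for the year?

Regular income tax:
  €48,000 × 10% = €4,800
  €128,000 × 18% = €23,040
  €184,000 × 24% = €44,160
  → €72,000

Alternative floor tax:
  Base (adjusted book income): €525,000
  Exemption: 20% × (€525,000 − €234,000) = €58,200 ≥ €20,000, so the exemption is fully phased out
  Base: €525,000 − €0 = €525,000
  €525,000 × 15% = €78,750

€78,750 > €72,000, so the alternative floor tax is the binding amount.

€78,750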